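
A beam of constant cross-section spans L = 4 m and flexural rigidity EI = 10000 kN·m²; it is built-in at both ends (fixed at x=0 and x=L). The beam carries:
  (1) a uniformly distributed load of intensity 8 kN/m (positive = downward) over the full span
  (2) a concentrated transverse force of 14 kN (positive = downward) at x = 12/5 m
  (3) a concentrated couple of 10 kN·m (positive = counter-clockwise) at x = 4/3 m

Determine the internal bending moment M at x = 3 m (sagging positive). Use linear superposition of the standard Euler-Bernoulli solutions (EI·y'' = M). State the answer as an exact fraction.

M(3) = 878/375 kN·m

Load 1 — uniform load w=8 kN/m over full span:
  M_1 = wLx/2 - wL²/12 - wx²/2 = 8·4·3/2 - 8·4²/12 - 8·3²/2 = 4/3 kN·m
Load 2 — point force P=14 kN at a=12/5 m (b=L-a=8/5):
  M_2 = Pa²(a+3b)(L-x)/L³ - Pa²b/L²  [x>a] = 14·(12/5)²·((12/5)+3·(8/5))·(4-3)/4³ - 14·(12/5)²·(8/5)/4² = 126/125 kN·m
Load 3 — applied couple M₀=10 kN·m at a=4/3 m (b=L-a=8/3):
  M_3 = R_Ax - M_A - M₀  [x>a] with R_A=10/3, M_A=0 = (10/3)·3 - 0 - 10 = 0 kN·m
Superposition: M = Σ M_i = 878/375 kN·m ≈ 2.341333 kN·m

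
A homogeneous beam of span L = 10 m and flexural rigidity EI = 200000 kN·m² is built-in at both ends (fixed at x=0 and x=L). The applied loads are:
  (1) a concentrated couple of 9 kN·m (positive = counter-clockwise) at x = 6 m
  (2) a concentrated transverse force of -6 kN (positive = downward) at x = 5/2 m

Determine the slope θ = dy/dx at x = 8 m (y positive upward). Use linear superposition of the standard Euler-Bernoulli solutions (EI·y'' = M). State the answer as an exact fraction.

Load 1 — applied couple M₀=9 kN·m at a=6 m (b=L-a=4):
  θ_1 = (R_Ax²/2 - M_Ax - M₀(x-a))/EI  [x>a] with R_A=162/125, M_A=72/25 = ((162/125)·8²/2 - (72/25)·8 - 9·(8-6))/200000 = 27/12500000 rad
Load 2 — point force P=-6 kN at a=5/2 m (b=L-a=15/2):
  θ_2 = Pa²(L-x)(2bL-(3b+a)(L-x))/(2L³EI)  [x>a] = (-6)·(5/2)²·(10-8)·(2·(15/2)·10-(3·(15/2)+(5/2))·(10-8))/(2·10³·200000) = -3/160000 rad
Superposition: θ = Σ θ_i = -1659/100000000 rad ≈ -0.000017 rad

θ(8) = -1659/100000000 rad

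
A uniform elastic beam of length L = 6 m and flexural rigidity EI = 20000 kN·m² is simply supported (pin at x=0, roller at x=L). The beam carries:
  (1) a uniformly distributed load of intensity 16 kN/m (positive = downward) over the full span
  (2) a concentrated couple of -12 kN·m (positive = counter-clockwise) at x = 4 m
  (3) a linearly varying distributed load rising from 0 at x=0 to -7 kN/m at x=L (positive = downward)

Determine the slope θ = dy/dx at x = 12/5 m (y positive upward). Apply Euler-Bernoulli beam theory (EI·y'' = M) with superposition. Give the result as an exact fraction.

θ(12/5) = -18457/12500000 rad

Load 1 — uniform load w=16 kN/m over full span:
  θ_1 = -w(L³-6Lx²+4x³)/(24EI) = -16·(6³-6·6·(12/5)²+4·(12/5)³)/(24·20000) = -333/156250 rad
Load 2 — applied couple M₀=-12 kN·m at a=4 m (b=L-a=2):
  θ_2 = (M₀x²/(2L)+C₁)/EI  [x≤a] with C₁=M₀(3b²-L²)/(6L)=8 = ((-12)·(12/5)²/(2·6)+8)/20000 = 7/62500 rad
Load 3 — triangular load w₀=-7 kN/m (0→w₀ over full span):
  θ_3 = -w₀(7L⁴-30L²x²+15x⁴)/(360LEI) = -(-7)·(7·6⁴-30·6²·(12/5)²+15·(12/5)⁴)/(360·6·20000) = 6783/12500000 rad
Superposition: θ = Σ θ_i = -18457/12500000 rad ≈ -0.001477 rad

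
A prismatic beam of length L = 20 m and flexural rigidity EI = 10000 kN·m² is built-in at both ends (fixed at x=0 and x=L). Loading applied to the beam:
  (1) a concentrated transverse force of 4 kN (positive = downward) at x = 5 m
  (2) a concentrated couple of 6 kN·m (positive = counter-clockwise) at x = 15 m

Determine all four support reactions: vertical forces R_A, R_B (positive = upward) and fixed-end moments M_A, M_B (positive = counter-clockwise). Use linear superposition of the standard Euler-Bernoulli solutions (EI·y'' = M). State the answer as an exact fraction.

R_A = 297/80 kN, M_A = 105/8 kN·m, R_B = 23/80 kN, M_B = -39/8 kN·m

Load 1 — point force P=4 kN at a=5 m (b=L-a=15):
  R_A = Pb²(3a+b)/L³ = 4·15²·(3·5+15)/20³ = 27/8 kN
  M_A = Pab²/L² = 4·5·15²/20² = 45/4 kN·m
  R_B = Pa²(a+3b)/L³ = 4·5²·(5+3·15)/20³ = 5/8 kN
  M_B = -Pa²b/L² = -4·5²·15/20² = -15/4 kN·m
Load 2 — applied couple M₀=6 kN·m at a=15 m (b=L-a=5):
  R_A = 6M₀ab/L³ = 6·6·15·5/20³ = 27/80 kN
  M_A = M₀b(2a-b)/L² = 6·5·(2·15-5)/20² = 15/8 kN·m
  R_B = -6M₀ab/L³ = -6·6·15·5/20³ = -27/80 kN
  M_B = M₀a(2b-a)/L² = 6·15·(2·5-15)/20² = -9/8 kN·m
Superposition: R_A = 297/80 kN, M_A = 105/8 kN·m, R_B = 23/80 kN, M_B = -39/8 kN·m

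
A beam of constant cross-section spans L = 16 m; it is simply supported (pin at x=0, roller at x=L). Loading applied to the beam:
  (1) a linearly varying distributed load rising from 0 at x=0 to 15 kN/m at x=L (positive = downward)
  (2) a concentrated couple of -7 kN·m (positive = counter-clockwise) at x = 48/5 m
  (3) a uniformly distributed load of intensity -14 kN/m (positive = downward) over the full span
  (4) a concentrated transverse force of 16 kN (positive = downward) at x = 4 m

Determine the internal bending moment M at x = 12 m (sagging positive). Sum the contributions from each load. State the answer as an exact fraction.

M(12) = -433/4 kN·m

Load 1 — triangular load w₀=15 kN/m (0→w₀ over full span):
  M_1 = w₀Lx/6 - w₀x³/(6L) = 15·16·12/6 - 15·12³/(6·16) = 210 kN·m
Load 2 — applied couple M₀=-7 kN·m at a=48/5 m (b=L-a=32/5):
  M_2 = M₀x/L - M₀  [x>a] = (-7)·12/16 - (-7) = 7/4 kN·m
Load 3 — uniform load w=-14 kN/m over full span:
  M_3 = wx(L-x)/2 = (-14)·12·(16-12)/2 = -336 kN·m
Load 4 — point force P=16 kN at a=4 m (b=L-a=12):
  M_4 = Pa(L-x)/L  [x>a] = 16·4·(16-12)/16 = 16 kN·m
Superposition: M = Σ M_i = -433/4 kN·m ≈ -108.250000 kN·m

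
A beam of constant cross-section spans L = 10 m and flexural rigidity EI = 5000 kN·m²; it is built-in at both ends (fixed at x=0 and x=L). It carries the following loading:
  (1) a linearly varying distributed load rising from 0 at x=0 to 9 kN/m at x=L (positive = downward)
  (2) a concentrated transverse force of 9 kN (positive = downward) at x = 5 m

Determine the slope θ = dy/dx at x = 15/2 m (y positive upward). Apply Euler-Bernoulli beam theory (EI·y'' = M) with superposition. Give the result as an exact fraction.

θ(15/2) = 513/51200 rad

Load 1 — triangular load w₀=9 kN/m (0→w₀ over full span):
  θ_1 = -w₀(2x(L-x)(L-2x)(x+2L)+x²(L-x)²)/(120LEI) = -9·(2·(15/2)·(10-(15/2))·(10-2·(15/2))·((15/2)+2·10)+(15/2)²·(10-(15/2))²)/(120·10·5000) = 369/51200 rad
Load 2 — point force P=9 kN at a=5 m (b=L-a=5):
  θ_2 = Pa²(L-x)(2bL-(3b+a)(L-x))/(2L³EI)  [x>a] = 9·5²·(10-(15/2))·(2·5·10-(3·5+5)·(10-(15/2)))/(2·10³·5000) = 9/3200 rad
Superposition: θ = Σ θ_i = 513/51200 rad ≈ 0.010020 rad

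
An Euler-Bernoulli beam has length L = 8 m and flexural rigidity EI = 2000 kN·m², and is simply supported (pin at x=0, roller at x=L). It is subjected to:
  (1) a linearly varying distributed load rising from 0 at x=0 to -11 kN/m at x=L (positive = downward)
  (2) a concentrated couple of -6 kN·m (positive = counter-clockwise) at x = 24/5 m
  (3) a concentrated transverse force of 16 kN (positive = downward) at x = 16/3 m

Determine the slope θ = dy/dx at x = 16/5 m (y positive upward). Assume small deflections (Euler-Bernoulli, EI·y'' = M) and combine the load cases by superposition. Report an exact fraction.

θ(16/5) = 110641/12656250 rad

Load 1 — triangular load w₀=-11 kN/m (0→w₀ over full span):
  θ_1 = -w₀(7L⁴-30L²x²+15x⁴)/(360LEI) = -(-11)·(7·8⁴-30·8²·(16/5)²+15·(16/5)⁴)/(360·8·2000) = 14212/703125 rad
Load 2 — applied couple M₀=-6 kN·m at a=24/5 m (b=L-a=16/5):
  θ_2 = (M₀x²/(2L)+C₁)/EI  [x≤a] with C₁=M₀(3b²-L²)/(6L)=104/25 = ((-6)·(16/5)²/(2·8)+(104/25))/2000 = 1/6250 rad
Load 3 — point force P=16 kN at a=16/3 m (b=L-a=8/3):
  θ_3 = -Pb(L²-b²-3x²)/(6LEI)  [x≤a] = -16·(8/3)·(8²-(8/3)²-3·(16/5)²)/(6·8·2000) = -2944/253125 rad
Superposition: θ = Σ θ_i = 110641/12656250 rad ≈ 0.008742 rad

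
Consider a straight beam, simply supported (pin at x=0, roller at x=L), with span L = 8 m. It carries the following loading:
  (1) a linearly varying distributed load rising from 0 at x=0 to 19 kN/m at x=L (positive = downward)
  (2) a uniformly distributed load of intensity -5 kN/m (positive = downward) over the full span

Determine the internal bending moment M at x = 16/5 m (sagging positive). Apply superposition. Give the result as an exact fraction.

M(16/5) = 3712/125 kN·m

Load 1 — triangular load w₀=19 kN/m (0→w₀ over full span):
  M_1 = w₀Lx/6 - w₀x³/(6L) = 19·8·(16/5)/6 - 19·(16/5)³/(6·8) = 8512/125 kN·m
Load 2 — uniform load w=-5 kN/m over full span:
  M_2 = wx(L-x)/2 = (-5)·(16/5)·(8-(16/5))/2 = -192/5 kN·m
Superposition: M = Σ M_i = 3712/125 kN·m ≈ 29.696000 kN·m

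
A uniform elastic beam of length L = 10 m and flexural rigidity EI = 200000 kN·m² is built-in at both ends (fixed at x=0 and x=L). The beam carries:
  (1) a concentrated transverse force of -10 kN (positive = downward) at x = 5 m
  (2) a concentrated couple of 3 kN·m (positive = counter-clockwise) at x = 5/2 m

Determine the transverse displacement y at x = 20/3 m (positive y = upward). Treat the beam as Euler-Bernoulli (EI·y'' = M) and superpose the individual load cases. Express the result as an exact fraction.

y(20/3) = 1081/5184000 m

Load 1 — point force P=-10 kN at a=5 m (b=L-a=5):
  y_1 = -Pa²(L-x)²(3bL-(3b+a)(L-x))/(6L³EI)  [x>a] = -(-10)·5²·(10-(20/3))²·(3·5·10-(3·5+5)·(10-(20/3)))/(6·10³·200000) = 1/5184 m
Load 2 — applied couple M₀=3 kN·m at a=5/2 m (b=L-a=15/2):
  y_2 = (R_Ax³/6 - M_Ax²/2 - M₀(x-a)²/2)/EI  [x>a] with R_A=27/80, M_A=-9/16 = ((27/80)·(20/3)³/6 - (-9/16)·(20/3)²/2 - 3·((20/3)-(5/2))²/2)/200000 = 1/64000 m
Superposition: y = Σ y_i = 1081/5184000 m ≈ 0.000209 m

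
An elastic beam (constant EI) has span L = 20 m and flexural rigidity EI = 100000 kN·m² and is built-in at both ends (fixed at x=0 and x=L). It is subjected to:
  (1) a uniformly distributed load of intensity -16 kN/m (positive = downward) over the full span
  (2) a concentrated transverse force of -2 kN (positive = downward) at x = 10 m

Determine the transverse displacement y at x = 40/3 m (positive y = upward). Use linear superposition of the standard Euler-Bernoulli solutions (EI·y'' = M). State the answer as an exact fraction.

Load 1 — uniform load w=-16 kN/m over full span:
  y_1 = -wx²(L-x)²/(24EI) = -(-16)·(40/3)²·(20-(40/3))²/(24·100000) = 64/1215 m
Load 2 — point force P=-2 kN at a=10 m (b=L-a=10):
  y_2 = -Pa²(L-x)²(3bL-(3b+a)(L-x))/(6L³EI)  [x>a] = -(-2)·10²·(20-(40/3))²·(3·10·20-(3·10+10)·(20-(40/3)))/(6·20³·100000) = 1/1620 m
Superposition: y = Σ y_i = 259/4860 m ≈ 0.053292 m

y(40/3) = 259/4860 m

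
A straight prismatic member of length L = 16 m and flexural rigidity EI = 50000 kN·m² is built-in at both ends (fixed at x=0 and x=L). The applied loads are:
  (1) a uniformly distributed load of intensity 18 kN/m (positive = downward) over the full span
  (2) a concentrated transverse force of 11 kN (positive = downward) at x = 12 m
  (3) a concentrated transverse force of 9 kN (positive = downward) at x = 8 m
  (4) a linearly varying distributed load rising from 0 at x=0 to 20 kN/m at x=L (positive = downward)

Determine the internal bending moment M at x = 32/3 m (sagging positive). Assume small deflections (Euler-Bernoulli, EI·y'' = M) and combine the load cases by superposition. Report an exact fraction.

Load 1 — uniform load w=18 kN/m over full span:
  M_1 = wLx/2 - wL²/12 - wx²/2 = 18·16·(32/3)/2 - 18·16²/12 - 18·(32/3)²/2 = 128 kN·m
Load 2 — point force P=11 kN at a=12 m (b=L-a=4):
  M_2 = Pb²(3a+b)x/L³ - Pab²/L²  [x≤a] = 11·4²·(3·12+4)·(32/3)/16³ - 11·12·4²/16² = 121/12 kN·m
Load 3 — point force P=9 kN at a=8 m (b=L-a=8):
  M_3 = Pa²(a+3b)(L-x)/L³ - Pa²b/L²  [x>a] = 9·8²·(8+3·8)·(16-(32/3))/16³ - 9·8²·8/16² = 6 kN·m
Load 4 — triangular load w₀=20 kN/m (0→w₀ over full span):
  M_4 = 3w₀Lx/20 - w₀L²/30 - w₀x³/(6L) = 3·20·16·(32/3)/20 - 20·16²/30 - 20·(32/3)³/(6·16) = 7168/81 kN·m
Superposition: M = Σ M_i = 75355/324 kN·m ≈ 232.577160 kN·m

M(32/3) = 75355/324 kN·m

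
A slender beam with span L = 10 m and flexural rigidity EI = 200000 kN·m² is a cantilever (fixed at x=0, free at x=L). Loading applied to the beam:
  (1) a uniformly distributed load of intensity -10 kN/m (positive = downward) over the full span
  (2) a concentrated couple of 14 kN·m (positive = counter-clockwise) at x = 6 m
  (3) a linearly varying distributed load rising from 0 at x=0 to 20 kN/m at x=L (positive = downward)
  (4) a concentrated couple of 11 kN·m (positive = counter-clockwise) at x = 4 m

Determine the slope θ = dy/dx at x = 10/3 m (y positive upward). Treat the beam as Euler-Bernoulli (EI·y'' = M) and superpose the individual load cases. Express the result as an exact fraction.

θ(10/3) = -409/194400 rad

Load 1 — uniform load w=-10 kN/m over full span:
  θ_1 = -wx(x²-3Lx+3L²)/(6EI) = -(-10)·(10/3)·((10/3)²-3·10·(10/3)+3·10²)/(6·200000) = 19/3240 rad
Load 2 — applied couple M₀=14 kN·m at a=6 m (b=L-a=4):
  θ_2 = M₀x/EI  [x≤a] = 14·(10/3)/200000 = 7/30000 rad
Load 3 — triangular load w₀=20 kN/m (0→w₀ over full span):
  θ_3 = (w₀Lx²/4-w₀L²x/3-w₀x⁴/(24L))/EI = (20·10·(10/3)²/4-20·10²·(10/3)/3-20·(10/3)⁴/(24·10))/200000 = -163/19440 rad
Load 4 — applied couple M₀=11 kN·m at a=4 m (b=L-a=6):
  θ_4 = M₀x/EI  [x≤a] = 11·(10/3)/200000 = 11/60000 rad
Superposition: θ = Σ θ_i = -409/194400 rad ≈ -0.002104 rad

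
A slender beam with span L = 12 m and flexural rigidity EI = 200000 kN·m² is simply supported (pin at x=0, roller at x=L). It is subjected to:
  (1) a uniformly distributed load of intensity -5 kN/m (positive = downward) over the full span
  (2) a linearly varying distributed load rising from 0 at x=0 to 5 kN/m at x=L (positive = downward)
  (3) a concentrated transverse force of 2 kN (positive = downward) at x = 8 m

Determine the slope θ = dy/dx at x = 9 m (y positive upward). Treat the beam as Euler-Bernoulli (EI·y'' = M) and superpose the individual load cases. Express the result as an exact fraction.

Load 1 — uniform load w=-5 kN/m over full span:
  θ_1 = -w(L³-6Lx²+4x³)/(24EI) = -(-5)·(12³-6·12·9²+4·9³)/(24·200000) = -99/80000 rad
Load 2 — triangular load w₀=5 kN/m (0→w₀ over full span):
  θ_2 = -w₀(7L⁴-30L²x²+15x⁴)/(360LEI) = -5·(7·12⁴-30·12²·9²+15·9⁴)/(360·12·200000) = 3939/6400000 rad
Load 3 — point force P=2 kN at a=8 m (b=L-a=4):
  θ_3 = -Pa(2L²-6Lx+3x²+a²)/(6LEI)  [x>a] = -2·8·(2·12²-6·12·9+3·9²+8²)/(6·12·200000) = 53/900000 rad
Superposition: θ = Σ θ_i = -32437/57600000 rad ≈ -0.000563 rad

θ(9) = -32437/57600000 rad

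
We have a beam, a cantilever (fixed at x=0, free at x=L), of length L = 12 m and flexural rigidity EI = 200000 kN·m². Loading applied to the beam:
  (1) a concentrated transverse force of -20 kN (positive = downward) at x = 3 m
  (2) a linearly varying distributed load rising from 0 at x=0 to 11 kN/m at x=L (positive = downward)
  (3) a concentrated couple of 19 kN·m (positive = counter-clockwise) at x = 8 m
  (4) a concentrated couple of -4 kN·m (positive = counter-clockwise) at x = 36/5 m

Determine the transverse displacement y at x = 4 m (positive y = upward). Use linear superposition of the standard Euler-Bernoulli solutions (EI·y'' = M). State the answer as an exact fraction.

Load 1 — point force P=-20 kN at a=3 m (b=L-a=9):
  y_1 = -Pa²(3x-a)/(6EI)  [x>a] = -(-20)·3²·(3·4-3)/(6·200000) = 27/20000 m
Load 2 — triangular load w₀=11 kN/m (0→w₀ over full span):
  y_2 = (w₀Lx³/12-w₀L²x²/6-w₀x⁵/(120L))/EI = (11·12·4³/12-11·12²·4²/6-11·4⁵/(120·12))/200000 = -4961/281250 m
Load 3 — applied couple M₀=19 kN·m at a=8 m (b=L-a=4):
  y_3 = M₀x²/(2EI)  [x≤a] = 19·4²/(2·200000) = 19/25000 m
Load 4 — applied couple M₀=-4 kN·m at a=36/5 m (b=L-a=24/5):
  y_4 = M₀x²/(2EI)  [x≤a] = (-4)·4²/(2·200000) = -1/6250 m
Superposition: y = Σ y_i = -70601/4500000 m ≈ -0.015689 m

y(4) = -70601/4500000 m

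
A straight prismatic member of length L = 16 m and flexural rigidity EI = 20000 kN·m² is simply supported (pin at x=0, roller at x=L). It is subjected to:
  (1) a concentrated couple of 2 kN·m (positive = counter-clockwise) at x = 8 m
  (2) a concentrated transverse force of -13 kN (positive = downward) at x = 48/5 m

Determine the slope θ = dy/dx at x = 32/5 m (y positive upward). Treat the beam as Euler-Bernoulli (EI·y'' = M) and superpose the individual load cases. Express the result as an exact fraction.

θ(32/5) = 7603/1875000 rad

Load 1 — applied couple M₀=2 kN·m at a=8 m (b=L-a=8):
  θ_1 = (M₀x²/(2L)+C₁)/EI  [x≤a] with C₁=M₀(3b²-L²)/(6L)=-4/3 = (2·(32/5)²/(2·16)+(-4/3))/20000 = 23/375000 rad
Load 2 — point force P=-13 kN at a=48/5 m (b=L-a=32/5):
  θ_2 = -Pb(L²-b²-3x²)/(6LEI)  [x≤a] = -(-13)·(32/5)·(16²-(32/5)²-3·(32/5)²)/(6·16·20000) = 312/78125 rad
Superposition: θ = Σ θ_i = 7603/1875000 rad ≈ 0.004055 rad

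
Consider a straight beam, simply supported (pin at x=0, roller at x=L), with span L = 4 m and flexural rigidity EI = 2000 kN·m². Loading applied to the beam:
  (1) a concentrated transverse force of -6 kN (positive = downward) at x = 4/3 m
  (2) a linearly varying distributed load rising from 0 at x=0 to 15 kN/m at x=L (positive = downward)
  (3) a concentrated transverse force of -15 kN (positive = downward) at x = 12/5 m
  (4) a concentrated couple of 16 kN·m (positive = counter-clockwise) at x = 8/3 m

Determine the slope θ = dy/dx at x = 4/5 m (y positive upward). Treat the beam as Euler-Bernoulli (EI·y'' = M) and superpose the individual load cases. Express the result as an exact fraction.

θ(4/5) = -1096/421875 rad

Load 1 — point force P=-6 kN at a=4/3 m (b=L-a=8/3):
  θ_1 = -Pb(L²-b²-3x²)/(6LEI)  [x≤a] = -(-6)·(8/3)·(4²-(8/3)²-3·(4/5)²)/(6·4·2000) = 196/84375 rad
Load 2 — triangular load w₀=15 kN/m (0→w₀ over full span):
  θ_2 = -w₀(7L⁴-30L²x²+15x⁴)/(360LEI) = -15·(7·4⁴-30·4²·(4/5)²+15·(4/5)⁴)/(360·4·2000) = -364/46875 rad
Load 3 — point force P=-15 kN at a=12/5 m (b=L-a=8/5):
  θ_3 = -Pb(L²-b²-3x²)/(6LEI)  [x≤a] = -(-15)·(8/5)·(4²-(8/5)²-3·(4/5)²)/(6·4·2000) = 18/3125 rad
Load 4 — applied couple M₀=16 kN·m at a=8/3 m (b=L-a=4/3):
  θ_4 = (M₀x²/(2L)+C₁)/EI  [x≤a] with C₁=M₀(3b²-L²)/(6L)=-64/9 = (16·(4/5)²/(2·4)+(-64/9))/2000 = -82/28125 rad
Superposition: θ = Σ θ_i = -1096/421875 rad ≈ -0.002598 rad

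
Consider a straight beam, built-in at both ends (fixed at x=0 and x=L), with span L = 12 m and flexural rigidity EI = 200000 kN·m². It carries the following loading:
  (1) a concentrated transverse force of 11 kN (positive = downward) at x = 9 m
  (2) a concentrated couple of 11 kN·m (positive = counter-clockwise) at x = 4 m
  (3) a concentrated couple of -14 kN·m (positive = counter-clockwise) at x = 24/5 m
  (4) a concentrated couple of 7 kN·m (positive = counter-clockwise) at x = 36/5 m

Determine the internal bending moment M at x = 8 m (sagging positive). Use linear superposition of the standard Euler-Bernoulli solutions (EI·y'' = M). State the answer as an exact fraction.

Load 1 — point force P=11 kN at a=9 m (b=L-a=3):
  M_1 = Pb²(3a+b)x/L³ - Pab²/L²  [x≤a] = 11·3²·(3·9+3)·8/12³ - 11·9·3²/12² = 121/16 kN·m
Load 2 — applied couple M₀=11 kN·m at a=4 m (b=L-a=8):
  M_2 = R_Ax - M_A - M₀  [x>a] with R_A=11/9, M_A=0 = (11/9)·8 - 0 - 11 = -11/9 kN·m
Load 3 — applied couple M₀=-14 kN·m at a=24/5 m (b=L-a=36/5):
  M_3 = R_Ax - M_A - M₀  [x>a] with R_A=-42/25, M_A=-42/25 = (-42/25)·8 - (-42/25) - (-14) = 56/25 kN·m
Load 4 — applied couple M₀=7 kN·m at a=36/5 m (b=L-a=24/5):
  M_4 = R_Ax - M_A - M₀  [x>a] with R_A=21/25, M_A=56/25 = (21/25)·8 - (56/25) - 7 = -63/25 kN·m
Superposition: M = Σ M_i = 21817/3600 kN·m ≈ 6.060278 kN·m

M(8) = 21817/3600 kN·m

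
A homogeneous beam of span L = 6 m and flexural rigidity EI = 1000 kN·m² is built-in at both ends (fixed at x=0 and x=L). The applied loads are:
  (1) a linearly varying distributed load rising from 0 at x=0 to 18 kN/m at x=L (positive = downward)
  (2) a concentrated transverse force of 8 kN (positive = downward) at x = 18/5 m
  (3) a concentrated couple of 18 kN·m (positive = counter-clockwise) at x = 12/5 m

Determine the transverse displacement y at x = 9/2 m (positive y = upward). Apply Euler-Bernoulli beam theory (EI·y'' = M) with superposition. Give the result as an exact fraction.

Load 1 — triangular load w₀=18 kN/m (0→w₀ over full span):
  y_1 = -w₀x²(L-x)²(x+2L)/(120LEI) = -18·(9/2)²·(6-(9/2))²·((9/2)+2·6)/(120·6·1000) = -24057/1280000 m
Load 2 — point force P=8 kN at a=18/5 m (b=L-a=12/5):
  y_2 = -Pa²(L-x)²(3bL-(3b+a)(L-x))/(6L³EI)  [x>a] = -8·(18/5)²·(6-(9/2))²·(3·(12/5)·6-(3·(12/5)+(18/5))·(6-(9/2)))/(6·6³·1000) = -243/50000 m
Load 3 — applied couple M₀=18 kN·m at a=12/5 m (b=L-a=18/5):
  y_3 = (R_Ax³/6 - M_Ax²/2 - M₀(x-a)²/2)/EI  [x>a] with R_A=108/25, M_A=54/25 = ((108/25)·(9/2)³/6 - (54/25)·(9/2)²/2 - 18·((9/2)-(12/5))²/2)/1000 = 81/20000 m
Superposition: y = Σ y_i = -125469/6400000 m ≈ -0.019605 m

y(9/2) = -125469/6400000 m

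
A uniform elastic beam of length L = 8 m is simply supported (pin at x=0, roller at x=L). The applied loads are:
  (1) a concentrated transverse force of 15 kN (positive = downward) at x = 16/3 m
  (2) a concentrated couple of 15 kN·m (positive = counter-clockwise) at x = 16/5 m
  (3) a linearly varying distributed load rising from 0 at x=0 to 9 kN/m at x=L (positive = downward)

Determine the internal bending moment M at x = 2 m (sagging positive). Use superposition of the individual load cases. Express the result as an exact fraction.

Load 1 — point force P=15 kN at a=16/3 m (b=L-a=8/3):
  M_1 = Pbx/L  [x≤a] = 15·(8/3)·2/8 = 10 kN·m
Load 2 — applied couple M₀=15 kN·m at a=16/5 m (b=L-a=24/5):
  M_2 = M₀x/L  [x≤a] = 15·2/8 = 15/4 kN·m
Load 3 — triangular load w₀=9 kN/m (0→w₀ over full span):
  M_3 = w₀Lx/6 - w₀x³/(6L) = 9·8·2/6 - 9·2³/(6·8) = 45/2 kN·m
Superposition: M = Σ M_i = 145/4 kN·m ≈ 36.250000 kN·m

M(2) = 145/4 kN·m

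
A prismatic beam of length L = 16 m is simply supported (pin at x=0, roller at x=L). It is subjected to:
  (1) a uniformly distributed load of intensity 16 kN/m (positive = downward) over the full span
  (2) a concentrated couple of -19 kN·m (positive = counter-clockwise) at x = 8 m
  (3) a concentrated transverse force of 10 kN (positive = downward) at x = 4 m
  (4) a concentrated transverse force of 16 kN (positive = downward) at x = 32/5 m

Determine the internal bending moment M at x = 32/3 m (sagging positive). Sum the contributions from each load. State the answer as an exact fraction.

Load 1 — uniform load w=16 kN/m over full span:
  M_1 = wx(L-x)/2 = 16·(32/3)·(16-(32/3))/2 = 4096/9 kN·m
Load 2 — applied couple M₀=-19 kN·m at a=8 m (b=L-a=8):
  M_2 = M₀x/L - M₀  [x>a] = (-19)·(32/3)/16 - (-19) = 19/3 kN·m
Load 3 — point force P=10 kN at a=4 m (b=L-a=12):
  M_3 = Pa(L-x)/L  [x>a] = 10·4·(16-(32/3))/16 = 40/3 kN·m
Load 4 — point force P=16 kN at a=32/5 m (b=L-a=48/5):
  M_4 = Pa(L-x)/L  [x>a] = 16·(32/5)·(16-(32/3))/16 = 512/15 kN·m
Superposition: M = Σ M_i = 22901/45 kN·m ≈ 508.911111 kN·m

M(32/3) = 22901/45 kN·m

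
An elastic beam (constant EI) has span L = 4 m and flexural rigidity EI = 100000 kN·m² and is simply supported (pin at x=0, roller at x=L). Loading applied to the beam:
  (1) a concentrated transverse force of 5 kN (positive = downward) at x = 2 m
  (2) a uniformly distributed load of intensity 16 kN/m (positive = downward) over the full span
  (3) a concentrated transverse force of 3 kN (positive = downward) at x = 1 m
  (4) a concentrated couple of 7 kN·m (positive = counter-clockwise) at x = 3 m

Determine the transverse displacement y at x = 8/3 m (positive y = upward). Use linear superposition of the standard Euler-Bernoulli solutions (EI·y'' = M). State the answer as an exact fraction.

y(8/3) = -5717/9720000 m

Load 1 — point force P=5 kN at a=2 m (b=L-a=2):
  y_1 = -Pa(L-x)(2Lx-a²-x²)/(6LEI)  [x>a] = -5·2·(4-(8/3))·(2·4·(8/3)-2²-(8/3)²)/(6·4·100000) = -23/405000 m
Load 2 — uniform load w=16 kN/m over full span:
  y_2 = -wx(L³-2Lx²+x³)/(24EI) = -16·(8/3)·(4³-2·4·(8/3)²+(8/3)³)/(24·100000) = -352/759375 m
Load 3 — point force P=3 kN at a=1 m (b=L-a=3):
  y_3 = -Pa(L-x)(2Lx-a²-x²)/(6LEI)  [x>a] = -3·1·(4-(8/3))·(2·4·(8/3)-1²-(8/3)²)/(6·4·100000) = -119/5400000 m
Load 4 — applied couple M₀=7 kN·m at a=3 m (b=L-a=1):
  y_4 = (M₀x³/(6L)+C₁x)/EI  [x≤a] with C₁=M₀(3b²-L²)/(6L)=-91/24 = (7·(8/3)³/(6·4)+(-91/24)·(8/3))/100000 = -371/8100000 m
Superposition: y = Σ y_i = -5717/9720000 m ≈ -0.000588 m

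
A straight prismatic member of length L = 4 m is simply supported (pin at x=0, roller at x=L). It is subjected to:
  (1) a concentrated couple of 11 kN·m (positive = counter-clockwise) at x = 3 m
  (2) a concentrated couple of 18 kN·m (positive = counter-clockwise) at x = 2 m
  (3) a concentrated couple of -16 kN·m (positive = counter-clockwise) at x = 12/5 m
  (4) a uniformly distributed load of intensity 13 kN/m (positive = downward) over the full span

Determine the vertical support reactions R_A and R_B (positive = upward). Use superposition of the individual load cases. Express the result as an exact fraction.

R_A = 117/4 kN, R_B = 91/4 kN

Load 1 — applied couple M₀=11 kN·m at a=3 m (b=L-a=1):
  R_A = M₀/L = 11/4 kN
  R_B = -M₀/L = -11/4 kN
Load 2 — applied couple M₀=18 kN·m at a=2 m (b=L-a=2):
  R_A = M₀/L = 18/4 = 9/2 kN
  R_B = -M₀/L = -18/4 = -9/2 kN
Load 3 — applied couple M₀=-16 kN·m at a=12/5 m (b=L-a=8/5):
  R_A = M₀/L = (-16)/4 = -4 kN
  R_B = -M₀/L = -(-16)/4 = 4 kN
Load 4 — uniform load w=13 kN/m over full span:
  R_A = wL/2 = 13·4/2 = 26 kN
  R_B = wL/2 = 13·4/2 = 26 kN
Superposition: R_A = 117/4 kN, R_B = 91/4 kN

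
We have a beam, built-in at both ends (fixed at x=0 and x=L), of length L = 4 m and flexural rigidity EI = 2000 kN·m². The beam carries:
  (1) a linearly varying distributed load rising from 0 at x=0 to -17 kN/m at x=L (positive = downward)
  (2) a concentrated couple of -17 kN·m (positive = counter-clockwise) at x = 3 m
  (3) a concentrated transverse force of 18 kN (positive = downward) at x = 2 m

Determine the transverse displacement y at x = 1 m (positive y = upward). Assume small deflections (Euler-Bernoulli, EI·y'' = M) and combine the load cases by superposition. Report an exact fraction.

Load 1 — triangular load w₀=-17 kN/m (0→w₀ over full span):
  y_1 = -w₀x²(L-x)²(x+2L)/(120LEI) = -(-17)·1²·(4-1)²·(1+2·4)/(120·4·2000) = 459/320000 m
Load 2 — applied couple M₀=-17 kN·m at a=3 m (b=L-a=1):
  y_2 = (R_Ax³/6 - M_Ax²/2)/EI  [x≤a] with R_A=-153/32, M_A=-85/16 = ((-153/32)·1³/6 - (-85/16)·1²/2)/2000 = 119/128000 m
Load 3 — point force P=18 kN at a=2 m (b=L-a=2):
  y_3 = -Pb²x²(3aL-(3a+b)x)/(6L³EI)  [x≤a] = -18·2²·1²·(3·2·4-(3·2+2)·1)/(6·4³·2000) = -3/2000 m
Superposition: y = Σ y_i = 553/640000 m ≈ 0.000864 m

y(1) = 553/640000 m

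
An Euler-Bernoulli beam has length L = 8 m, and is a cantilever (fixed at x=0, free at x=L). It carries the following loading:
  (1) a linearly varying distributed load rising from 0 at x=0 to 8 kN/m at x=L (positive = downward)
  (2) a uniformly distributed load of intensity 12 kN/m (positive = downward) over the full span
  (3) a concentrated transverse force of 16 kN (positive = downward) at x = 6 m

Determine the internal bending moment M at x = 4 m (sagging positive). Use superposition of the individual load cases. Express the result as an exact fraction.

M(4) = -544/3 kN·m

Load 1 — triangular load w₀=8 kN/m (0→w₀ over full span):
  M_1 = w₀Lx/2 - w₀L²/3 - w₀x³/(6L) = 8·8·4/2 - 8·8²/3 - 8·4³/(6·8) = -160/3 kN·m
Load 2 — uniform load w=12 kN/m over full span:
  M_2 = -w(L-x)²/2 = -12·(8-4)²/2 = -96 kN·m
Load 3 — point force P=16 kN at a=6 m (b=L-a=2):
  M_3 = -P(a-x)  [x≤a] = -16·(6-4) = -32 kN·m
Superposition: M = Σ M_i = -544/3 kN·m ≈ -181.333333 kN·m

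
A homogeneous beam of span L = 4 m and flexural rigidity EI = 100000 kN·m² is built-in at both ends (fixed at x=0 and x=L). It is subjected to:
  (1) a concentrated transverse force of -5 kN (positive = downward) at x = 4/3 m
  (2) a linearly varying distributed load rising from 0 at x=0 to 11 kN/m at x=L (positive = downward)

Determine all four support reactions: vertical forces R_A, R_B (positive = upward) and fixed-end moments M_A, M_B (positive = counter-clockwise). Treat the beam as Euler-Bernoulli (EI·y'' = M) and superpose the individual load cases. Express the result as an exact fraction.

Load 1 — point force P=-5 kN at a=4/3 m (b=L-a=8/3):
  R_A = Pb²(3a+b)/L³ = (-5)·(8/3)²·(3·(4/3)+(8/3))/4³ = -100/27 kN
  M_A = Pab²/L² = (-5)·(4/3)·(8/3)²/4² = -80/27 kN·m
  R_B = Pa²(a+3b)/L³ = (-5)·(4/3)²·((4/3)+3·(8/3))/4³ = -35/27 kN
  M_B = -Pa²b/L² = -(-5)·(4/3)²·(8/3)/4² = 40/27 kN·m
Load 2 — triangular load w₀=11 kN/m (0→w₀ over full span):
  R_A = 3w₀L/20 = 3·11·4/20 = 33/5 kN
  M_A = w₀L²/30 = 11·4²/30 = 88/15 kN·m
  R_B = 7w₀L/20 = 7·11·4/20 = 77/5 kN
  M_B = -w₀L²/20 = -11·4²/20 = -44/5 kN·m
Superposition: R_A = 391/135 kN, M_A = 392/135 kN·m, R_B = 1904/135 kN, M_B = -988/135 kN·m

R_A = 391/135 kN, M_A = 392/135 kN·m, R_B = 1904/135 kN, M_B = -988/135 kN·m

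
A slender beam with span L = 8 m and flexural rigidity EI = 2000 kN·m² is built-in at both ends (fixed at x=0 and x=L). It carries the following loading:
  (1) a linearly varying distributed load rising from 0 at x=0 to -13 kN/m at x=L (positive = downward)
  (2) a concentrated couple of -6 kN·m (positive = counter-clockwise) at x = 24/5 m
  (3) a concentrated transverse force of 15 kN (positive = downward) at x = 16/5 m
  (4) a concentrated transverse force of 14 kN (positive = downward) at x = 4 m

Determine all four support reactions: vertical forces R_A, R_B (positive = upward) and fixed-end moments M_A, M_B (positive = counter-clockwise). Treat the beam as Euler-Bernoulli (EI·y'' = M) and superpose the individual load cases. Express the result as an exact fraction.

R_A = 1/25 kN, M_A = 122/75 kN·m, R_B = -576/25 kN, M_B = 384/25 kN·m

Load 1 — triangular load w₀=-13 kN/m (0→w₀ over full span):
  R_A = 3w₀L/20 = 3·(-13)·8/20 = -78/5 kN
  M_A = w₀L²/30 = (-13)·8²/30 = -416/15 kN·m
  R_B = 7w₀L/20 = 7·(-13)·8/20 = -182/5 kN
  M_B = -w₀L²/20 = -(-13)·8²/20 = 208/5 kN·m
Load 2 — applied couple M₀=-6 kN·m at a=24/5 m (b=L-a=16/5):
  R_A = 6M₀ab/L³ = 6·(-6)·(24/5)·(16/5)/8³ = -27/25 kN
  M_A = M₀b(2a-b)/L² = (-6)·(16/5)·(2·(24/5)-(16/5))/8² = -48/25 kN·m
  R_B = -6M₀ab/L³ = -6·(-6)·(24/5)·(16/5)/8³ = 27/25 kN
  M_B = M₀a(2b-a)/L² = (-6)·(24/5)·(2·(16/5)-(24/5))/8² = -18/25 kN·m
Load 3 — point force P=15 kN at a=16/5 m (b=L-a=24/5):
  R_A = Pb²(3a+b)/L³ = 15·(24/5)²·(3·(16/5)+(24/5))/8³ = 243/25 kN
  M_A = Pab²/L² = 15·(16/5)·(24/5)²/8² = 432/25 kN·m
  R_B = Pa²(a+3b)/L³ = 15·(16/5)²·((16/5)+3·(24/5))/8³ = 132/25 kN
  M_B = -Pa²b/L² = -15·(16/5)²·(24/5)/8² = -288/25 kN·m
Load 4 — point force P=14 kN at a=4 m (b=L-a=4):
  R_A = Pb²(3a+b)/L³ = 14·4²·(3·4+4)/8³ = 7 kN
  M_A = Pab²/L² = 14·4·4²/8² = 14 kN·m
  R_B = Pa²(a+3b)/L³ = 14·4²·(4+3·4)/8³ = 7 kN
  M_B = -Pa²b/L² = -14·4²·4/8² = -14 kN·m
Superposition: R_A = 1/25 kN, M_A = 122/75 kN·m, R_B = -576/25 kN, M_B = 384/25 kN·m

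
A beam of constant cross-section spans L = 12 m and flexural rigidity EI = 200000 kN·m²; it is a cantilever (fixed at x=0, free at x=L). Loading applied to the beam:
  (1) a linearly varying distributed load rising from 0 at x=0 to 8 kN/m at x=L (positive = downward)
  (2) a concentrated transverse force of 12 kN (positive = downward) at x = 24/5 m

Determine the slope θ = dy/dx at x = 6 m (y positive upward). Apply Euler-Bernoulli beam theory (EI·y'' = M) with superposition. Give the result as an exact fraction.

θ(6) = -10089/1250000 rad

Load 1 — triangular load w₀=8 kN/m (0→w₀ over full span):
  θ_1 = (w₀Lx²/4-w₀L²x/3-w₀x⁴/(24L))/EI = (8·12·6²/4-8·12²·6/3-8·6⁴/(24·12))/200000 = -369/50000 rad
Load 2 — point force P=12 kN at a=24/5 m (b=L-a=36/5):
  θ_2 = -Pa²/(2EI)  [x>a] = -12·(24/5)²/(2·200000) = -54/78125 rad
Superposition: θ = Σ θ_i = -10089/1250000 rad ≈ -0.008071 rad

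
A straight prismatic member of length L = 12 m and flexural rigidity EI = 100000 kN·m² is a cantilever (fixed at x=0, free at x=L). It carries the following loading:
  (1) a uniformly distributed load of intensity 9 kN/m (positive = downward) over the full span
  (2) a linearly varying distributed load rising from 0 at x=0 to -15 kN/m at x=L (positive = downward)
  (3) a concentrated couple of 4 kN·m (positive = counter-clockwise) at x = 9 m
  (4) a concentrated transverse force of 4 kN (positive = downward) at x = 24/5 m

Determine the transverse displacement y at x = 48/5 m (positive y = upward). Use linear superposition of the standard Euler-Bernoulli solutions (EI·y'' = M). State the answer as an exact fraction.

Load 1 — uniform load w=9 kN/m over full span:
  y_1 = -wx²(x²-4Lx+6L²)/(24EI) = -9·(48/5)²·((48/5)²-4·12·(48/5)+6·12²)/(24·100000) = -334368/1953125 m
Load 2 — triangular load w₀=-15 kN/m (0→w₀ over full span):
  y_2 = (w₀Lx³/12-w₀L²x²/6-w₀x⁵/(120L))/EI = ((-15)·12·(48/5)³/12-(-15)·12²·(48/5)²/6-(-15)·(48/5)⁵/(120·12))/100000 = 2026944/9765625 m
Load 3 — applied couple M₀=4 kN·m at a=9 m (b=L-a=3):
  y_3 = M₀a(2x-a)/(2EI)  [x>a] = 4·9·(2·(48/5)-9)/(2·100000) = 459/250000 m
Load 4 — point force P=4 kN at a=24/5 m (b=L-a=36/5):
  y_4 = -Pa²(3x-a)/(6EI)  [x>a] = -4·(24/5)²·(3·(48/5)-(24/5))/(6·100000) = -288/78125 m
Superposition: y = Σ y_i = 5392539/156250000 m ≈ 0.034512 m

y(48/5) = 5392539/156250000 m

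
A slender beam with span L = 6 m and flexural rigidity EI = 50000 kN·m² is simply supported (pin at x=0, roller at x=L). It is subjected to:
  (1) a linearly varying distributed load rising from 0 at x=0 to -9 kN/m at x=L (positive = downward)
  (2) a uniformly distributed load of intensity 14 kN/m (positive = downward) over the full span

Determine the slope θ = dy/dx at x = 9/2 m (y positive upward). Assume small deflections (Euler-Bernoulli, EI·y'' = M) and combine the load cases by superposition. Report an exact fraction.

θ(9/2) = 75429/64000000 rad

Load 1 — triangular load w₀=-9 kN/m (0→w₀ over full span):
  θ_1 = -w₀(7L⁴-30L²x²+15x⁴)/(360LEI) = -(-9)·(7·6⁴-30·6²·(9/2)²+15·(9/2)⁴)/(360·6·50000) = -35451/64000000 rad
Load 2 — uniform load w=14 kN/m over full span:
  θ_2 = -w(L³-6Lx²+4x³)/(24EI) = -14·(6³-6·6·(9/2)²+4·(9/2)³)/(24·50000) = 693/400000 rad
Superposition: θ = Σ θ_i = 75429/64000000 rad ≈ 0.001179 rad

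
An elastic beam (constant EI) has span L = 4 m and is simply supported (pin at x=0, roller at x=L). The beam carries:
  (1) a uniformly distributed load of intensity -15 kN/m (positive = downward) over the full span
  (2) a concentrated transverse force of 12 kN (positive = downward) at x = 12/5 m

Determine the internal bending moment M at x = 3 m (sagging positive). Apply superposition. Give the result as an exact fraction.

M(3) = -153/10 kN·m

Load 1 — uniform load w=-15 kN/m over full span:
  M_1 = wx(L-x)/2 = (-15)·3·(4-3)/2 = -45/2 kN·m
Load 2 — point force P=12 kN at a=12/5 m (b=L-a=8/5):
  M_2 = Pa(L-x)/L  [x>a] = 12·(12/5)·(4-3)/4 = 36/5 kN·m
Superposition: M = Σ M_i = -153/10 kN·m ≈ -15.300000 kN·m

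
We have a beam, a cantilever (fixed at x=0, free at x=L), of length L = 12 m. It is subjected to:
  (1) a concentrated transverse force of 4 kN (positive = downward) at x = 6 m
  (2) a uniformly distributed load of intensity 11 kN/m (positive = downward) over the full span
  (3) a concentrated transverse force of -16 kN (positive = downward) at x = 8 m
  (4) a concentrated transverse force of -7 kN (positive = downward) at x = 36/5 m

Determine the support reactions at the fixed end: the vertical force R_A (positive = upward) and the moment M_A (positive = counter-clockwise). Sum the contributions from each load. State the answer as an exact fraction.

R_A = 113 kN, M_A = 3188/5 kN·m

Load 1 — point force P=4 kN at a=6 m (b=L-a=6):
  R_A = P = 4 kN
  M_A = Pa = 4·6 = 24 kN·m
Load 2 — uniform load w=11 kN/m over full span:
  R_A = wL = 11·12 = 132 kN
  M_A = wL²/2 = 11·12²/2 = 792 kN·m
Load 3 — point force P=-16 kN at a=8 m (b=L-a=4):
  R_A = P = (-16) = -16 kN
  M_A = Pa = (-16)·8 = -128 kN·m
Load 4 — point force P=-7 kN at a=36/5 m (b=L-a=24/5):
  R_A = P = (-7) = -7 kN
  M_A = Pa = (-7)·(36/5) = -252/5 kN·m
Superposition: R_A = 113 kN, M_A = 3188/5 kN·m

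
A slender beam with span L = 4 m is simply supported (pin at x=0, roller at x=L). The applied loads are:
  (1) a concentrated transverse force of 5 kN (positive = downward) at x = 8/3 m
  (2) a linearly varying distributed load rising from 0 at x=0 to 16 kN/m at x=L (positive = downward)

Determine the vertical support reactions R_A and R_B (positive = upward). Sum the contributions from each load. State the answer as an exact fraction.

Load 1 — point force P=5 kN at a=8/3 m (b=L-a=4/3):
  R_A = Pb/L = 5·(4/3)/4 = 5/3 kN
  R_B = Pa/L = 5·(8/3)/4 = 10/3 kN
Load 2 — triangular load w₀=16 kN/m (0→w₀ over full span):
  R_A = w₀L/6 = 16·4/6 = 32/3 kN
  R_B = w₀L/3 = 16·4/3 = 64/3 kN
Superposition: R_A = 37/3 kN, R_B = 74/3 kN

R_A = 37/3 kN, R_B = 74/3 kN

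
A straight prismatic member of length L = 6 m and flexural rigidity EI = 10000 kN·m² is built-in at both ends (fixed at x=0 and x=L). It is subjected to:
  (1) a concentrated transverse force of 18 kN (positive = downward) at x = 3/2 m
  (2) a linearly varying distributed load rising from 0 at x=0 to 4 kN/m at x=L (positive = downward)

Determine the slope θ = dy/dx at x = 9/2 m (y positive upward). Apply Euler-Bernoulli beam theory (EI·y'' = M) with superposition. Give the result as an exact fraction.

Load 1 — point force P=18 kN at a=3/2 m (b=L-a=9/2):
  θ_1 = Pa²(L-x)(2bL-(3b+a)(L-x))/(2L³EI)  [x>a] = 18·(3/2)²·(6-(9/2))·(2·(9/2)·6-(3·(9/2)+(3/2))·(6-(9/2)))/(2·6³·10000) = 567/1280000 rad
Load 2 — triangular load w₀=4 kN/m (0→w₀ over full span):
  θ_2 = -w₀(2x(L-x)(L-2x)(x+2L)+x²(L-x)²)/(120LEI) = -4·(2·(9/2)·(6-(9/2))·(6-2·(9/2))·((9/2)+2·6)+(9/2)²·(6-(9/2))²)/(120·6·10000) = 1107/3200000 rad
Superposition: θ = Σ θ_i = 5049/6400000 rad ≈ 0.000789 rad

θ(9/2) = 5049/6400000 rad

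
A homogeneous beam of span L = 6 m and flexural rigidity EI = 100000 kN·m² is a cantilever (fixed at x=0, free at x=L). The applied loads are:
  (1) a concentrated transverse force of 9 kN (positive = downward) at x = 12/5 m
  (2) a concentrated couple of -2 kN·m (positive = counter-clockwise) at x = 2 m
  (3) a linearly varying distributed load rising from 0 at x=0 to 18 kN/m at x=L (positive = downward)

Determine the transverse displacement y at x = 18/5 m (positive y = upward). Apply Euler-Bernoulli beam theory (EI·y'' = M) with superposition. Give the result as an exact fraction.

Load 1 — point force P=9 kN at a=12/5 m (b=L-a=18/5):
  y_1 = -Pa²(3x-a)/(6EI)  [x>a] = -9·(12/5)²·(3·(18/5)-(12/5))/(6·100000) = -567/781250 m
Load 2 — applied couple M₀=-2 kN·m at a=2 m (b=L-a=4):
  y_2 = M₀a(2x-a)/(2EI)  [x>a] = (-2)·2·(2·(18/5)-2)/(2·100000) = -13/125000 m
Load 3 — triangular load w₀=18 kN/m (0→w₀ over full span):
  y_3 = (w₀Lx³/12-w₀L²x²/6-w₀x⁵/(120L))/EI = (18·6·(18/5)³/12-18·6²·(18/5)²/6-18·(18/5)⁵/(120·6))/100000 = -3886299/390625000 m
Superposition: y = Σ y_i = -526303/48828125 m ≈ -0.010779 m

y(18/5) = -526303/48828125 m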